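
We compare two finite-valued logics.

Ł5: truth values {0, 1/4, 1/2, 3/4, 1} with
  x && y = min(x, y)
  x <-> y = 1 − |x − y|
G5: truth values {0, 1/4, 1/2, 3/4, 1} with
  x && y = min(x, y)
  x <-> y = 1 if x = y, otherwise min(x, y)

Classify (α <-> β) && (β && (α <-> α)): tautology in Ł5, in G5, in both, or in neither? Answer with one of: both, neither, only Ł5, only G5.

neither

In Ł5: at α = 0, β = 0 the value is 0 — not a tautology.
In G5: at α = 0, β = 0 the value is 0 — not a tautology.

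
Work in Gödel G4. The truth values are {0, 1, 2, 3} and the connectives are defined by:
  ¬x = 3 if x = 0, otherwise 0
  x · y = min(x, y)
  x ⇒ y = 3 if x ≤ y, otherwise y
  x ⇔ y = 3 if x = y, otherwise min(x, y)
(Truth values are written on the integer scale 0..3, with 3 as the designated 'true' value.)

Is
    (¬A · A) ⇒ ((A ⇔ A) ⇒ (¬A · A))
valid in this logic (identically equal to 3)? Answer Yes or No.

A = 0 ↦ 3
A = 1 ↦ 3
A = 2 ↦ 3
A = 3 ↦ 3
Every assignment gives a value ≥ 3.

Yes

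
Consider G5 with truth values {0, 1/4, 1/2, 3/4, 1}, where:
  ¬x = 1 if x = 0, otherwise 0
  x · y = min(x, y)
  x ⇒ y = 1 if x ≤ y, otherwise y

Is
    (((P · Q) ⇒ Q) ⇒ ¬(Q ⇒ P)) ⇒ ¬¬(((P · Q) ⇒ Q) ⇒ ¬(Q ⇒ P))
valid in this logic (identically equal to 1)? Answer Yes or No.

Yes

At P = 1, Q = 3/4, for instance:
P · Q = 1 · 3/4 = 3/4
(P · Q) ⇒ Q = 3/4 ⇒ 3/4 = 1
Q ⇒ P = 3/4 ⇒ 1 = 1
¬(Q ⇒ P) = ¬1 = 0
((P · Q) ⇒ Q) ⇒ ¬(Q ⇒ P) = 1 ⇒ 0 = 0
¬(((P · Q) ⇒ Q) ⇒ ¬(Q ⇒ P)) = ¬0 = 1
¬¬(((P · Q) ⇒ Q) ⇒ ¬(Q ⇒ P)) = ¬1 = 0
(((P · Q) ⇒ Q) ⇒ ¬(Q ⇒ P)) ⇒ ¬¬(((P · Q) ⇒ Q) ⇒ ¬(Q ⇒ P)) = 0 ⇒ 0 = 1
and checking the remaining 24 assignments likewise gives ≥ 1 in every case.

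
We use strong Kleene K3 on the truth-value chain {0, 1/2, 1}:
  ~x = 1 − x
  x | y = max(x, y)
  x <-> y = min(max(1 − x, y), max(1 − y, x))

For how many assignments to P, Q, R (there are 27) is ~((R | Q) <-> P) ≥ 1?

6

value 1: 6 assignments (counts)
value 1/2: 15 assignments
value 0: 6 assignments
So 6 of the 27 assignments meet the threshold.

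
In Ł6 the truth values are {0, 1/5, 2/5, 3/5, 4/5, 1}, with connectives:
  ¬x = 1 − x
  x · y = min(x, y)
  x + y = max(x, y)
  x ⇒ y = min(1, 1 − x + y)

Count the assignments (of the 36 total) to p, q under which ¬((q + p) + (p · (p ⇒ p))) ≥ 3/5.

9

value 1: 1 assignment (counts)
value 4/5: 3 assignments (counts)
value 3/5: 5 assignments (counts)
value 2/5: 7 assignments
value 1/5: 9 assignments
value 0: 11 assignments
So 9 of the 36 assignments meet the threshold.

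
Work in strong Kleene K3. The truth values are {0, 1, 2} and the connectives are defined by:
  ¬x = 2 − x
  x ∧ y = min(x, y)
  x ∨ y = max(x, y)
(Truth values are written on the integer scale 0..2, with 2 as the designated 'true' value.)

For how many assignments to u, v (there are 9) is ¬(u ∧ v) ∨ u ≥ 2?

7

u = 0, v = 0 ↦ 2  ≥
u = 0, v = 1 ↦ 2  ≥
u = 0, v = 2 ↦ 2  ≥
u = 1, v = 0 ↦ 2  ≥
u = 1, v = 1 ↦ 1  <
u = 1, v = 2 ↦ 1  <
u = 2, v = 0 ↦ 2  ≥
u = 2, v = 1 ↦ 2  ≥
u = 2, v = 2 ↦ 2  ≥
So 7 of the 9 assignments meet the threshold.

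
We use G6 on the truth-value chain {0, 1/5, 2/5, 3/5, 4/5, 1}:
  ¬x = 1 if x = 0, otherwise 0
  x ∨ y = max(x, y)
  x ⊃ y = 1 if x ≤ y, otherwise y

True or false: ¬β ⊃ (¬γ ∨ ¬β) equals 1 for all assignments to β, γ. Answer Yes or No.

At β = 4/5, γ = 0, for instance:
¬β = ¬4/5 = 0
¬γ = ¬0 = 1
¬γ ∨ ¬β = 1 ∨ 0 = 1
¬β ⊃ (¬γ ∨ ¬β) = 0 ⊃ 1 = 1
and checking the remaining 35 assignments likewise gives ≥ 1 in every case.

Yes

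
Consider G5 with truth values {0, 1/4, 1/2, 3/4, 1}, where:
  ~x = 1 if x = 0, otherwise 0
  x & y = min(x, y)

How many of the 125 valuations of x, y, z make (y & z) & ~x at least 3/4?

value 1: 1 assignment (counts)
value 3/4: 3 assignments (counts)
value 1/2: 5 assignments
value 1/4: 7 assignments
value 0: 109 assignments
So 4 of the 125 assignments meet the threshold.

4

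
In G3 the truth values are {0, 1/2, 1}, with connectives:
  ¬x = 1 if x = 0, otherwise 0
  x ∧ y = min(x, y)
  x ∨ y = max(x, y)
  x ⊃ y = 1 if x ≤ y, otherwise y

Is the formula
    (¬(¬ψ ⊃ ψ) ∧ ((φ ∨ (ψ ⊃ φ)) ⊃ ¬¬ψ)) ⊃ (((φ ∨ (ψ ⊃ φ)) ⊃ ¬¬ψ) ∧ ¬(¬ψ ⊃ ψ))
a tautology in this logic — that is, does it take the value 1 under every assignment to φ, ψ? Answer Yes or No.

φ = 0, ψ = 0 ↦ 1
φ = 0, ψ = 1/2 ↦ 1
φ = 0, ψ = 1 ↦ 1
φ = 1/2, ψ = 0 ↦ 1
φ = 1/2, ψ = 1/2 ↦ 1
φ = 1/2, ψ = 1 ↦ 1
φ = 1, ψ = 0 ↦ 1
φ = 1, ψ = 1/2 ↦ 1
φ = 1, ψ = 1 ↦ 1
Every assignment gives a value ≥ 1.

Yes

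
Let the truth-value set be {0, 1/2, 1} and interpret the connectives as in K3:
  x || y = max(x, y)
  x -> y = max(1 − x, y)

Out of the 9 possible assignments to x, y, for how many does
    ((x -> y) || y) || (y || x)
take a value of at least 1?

x = 0, y = 0 ↦ 1  ≥
x = 0, y = 1/2 ↦ 1  ≥
x = 0, y = 1 ↦ 1  ≥
x = 1/2, y = 0 ↦ 1/2  <
x = 1/2, y = 1/2 ↦ 1/2  <
x = 1/2, y = 1 ↦ 1  ≥
x = 1, y = 0 ↦ 1  ≥
x = 1, y = 1/2 ↦ 1  ≥
x = 1, y = 1 ↦ 1  ≥
So 7 of the 9 assignments meet the threshold.

7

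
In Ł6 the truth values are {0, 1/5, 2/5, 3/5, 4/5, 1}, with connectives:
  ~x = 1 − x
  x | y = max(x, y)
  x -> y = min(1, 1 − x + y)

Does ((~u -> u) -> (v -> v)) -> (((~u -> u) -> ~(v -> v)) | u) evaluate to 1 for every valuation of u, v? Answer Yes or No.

No

Counterexample: take u = 1/5, v = 0.
~u = ~1/5 = 4/5
~u -> u = 4/5 -> 1/5 = 2/5
v -> v = 0 -> 0 = 1
(~u -> u) -> (v -> v) = 2/5 -> 1 = 1
~u = ~1/5 = 4/5
~u -> u = 4/5 -> 1/5 = 2/5
v -> v = 0 -> 0 = 1
~(v -> v) = ~1 = 0
(~u -> u) -> ~(v -> v) = 2/5 -> 0 = 3/5
((~u -> u) -> ~(v -> v)) | u = 3/5 | 1/5 = 3/5
((~u -> u) -> (v -> v)) -> (((~u -> u) -> ~(v -> v)) | u) = 1 -> 3/5 = 3/5
This gives 3/5 ≠ 1.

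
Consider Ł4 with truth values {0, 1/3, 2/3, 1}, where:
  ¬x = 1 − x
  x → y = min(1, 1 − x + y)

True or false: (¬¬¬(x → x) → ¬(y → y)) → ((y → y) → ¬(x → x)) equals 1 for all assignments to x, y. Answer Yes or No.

Counterexample: take x = 0, y = 0.
x → x = 0 → 0 = 1
¬(x → x) = ¬1 = 0
¬¬(x → x) = ¬0 = 1
¬¬¬(x → x) = ¬1 = 0
y → y = 0 → 0 = 1
¬(y → y) = ¬1 = 0
¬¬¬(x → x) → ¬(y → y) = 0 → 0 = 1
y → y = 0 → 0 = 1
x → x = 0 → 0 = 1
¬(x → x) = ¬1 = 0
(y → y) → ¬(x → x) = 1 → 0 = 0
(¬¬¬(x → x) → ¬(y → y)) → ((y → y) → ¬(x → x)) = 1 → 0 = 0
This gives 0 ≠ 1.

No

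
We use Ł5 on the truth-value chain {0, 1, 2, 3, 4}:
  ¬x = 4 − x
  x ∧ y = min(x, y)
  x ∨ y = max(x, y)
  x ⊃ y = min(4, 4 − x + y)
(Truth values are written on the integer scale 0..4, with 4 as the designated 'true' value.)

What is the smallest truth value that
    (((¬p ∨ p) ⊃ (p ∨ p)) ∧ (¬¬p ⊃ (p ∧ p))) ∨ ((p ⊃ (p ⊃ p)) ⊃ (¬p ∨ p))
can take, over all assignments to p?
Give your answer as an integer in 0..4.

Take p = 1:
¬p = ¬1 = 3
¬p ∨ p = 3 ∨ 1 = 3
p ∨ p = 1 ∨ 1 = 1
(¬p ∨ p) ⊃ (p ∨ p) = 3 ⊃ 1 = 2
¬p = ¬1 = 3
¬¬p = ¬3 = 1
p ∧ p = 1 ∧ 1 = 1
¬¬p ⊃ (p ∧ p) = 1 ⊃ 1 = 4
((¬p ∨ p) ⊃ (p ∨ p)) ∧ (¬¬p ⊃ (p ∧ p)) = 2 ∧ 4 = 2
p ⊃ p = 1 ⊃ 1 = 4
p ⊃ (p ⊃ p) = 1 ⊃ 4 = 4
¬p = ¬1 = 3
¬p ∨ p = 3 ∨ 1 = 3
(p ⊃ (p ⊃ p)) ⊃ (¬p ∨ p) = 4 ⊃ 3 = 3
(((¬p ∨ p) ⊃ (p ∨ p)) ∧ (¬¬p ⊃ (p ∧ p))) ∨ ((p ⊃ (p ⊃ p)) ⊃ (¬p ∨ p)) = 2 ∨ 3 = 3
No assignment yields a value below 3, so this is the minimum.

3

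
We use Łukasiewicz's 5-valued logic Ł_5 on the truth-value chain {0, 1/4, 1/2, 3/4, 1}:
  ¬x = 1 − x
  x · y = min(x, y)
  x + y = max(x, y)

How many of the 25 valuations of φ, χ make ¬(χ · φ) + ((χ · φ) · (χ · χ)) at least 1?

value 1: 10 assignments (counts)
value 3/4: 10 assignments
value 1/2: 5 assignments
So 10 of the 25 assignments meet the threshold.

10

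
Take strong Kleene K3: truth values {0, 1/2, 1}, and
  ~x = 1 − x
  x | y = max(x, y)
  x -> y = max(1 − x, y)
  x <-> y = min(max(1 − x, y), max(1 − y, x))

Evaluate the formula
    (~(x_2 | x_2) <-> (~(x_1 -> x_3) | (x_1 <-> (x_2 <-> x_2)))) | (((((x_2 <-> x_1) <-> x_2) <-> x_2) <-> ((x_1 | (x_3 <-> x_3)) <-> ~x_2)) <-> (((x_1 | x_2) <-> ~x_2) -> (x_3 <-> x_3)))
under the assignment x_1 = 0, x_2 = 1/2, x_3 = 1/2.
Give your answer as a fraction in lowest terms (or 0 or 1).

x_2 | x_2 = 1/2 | 1/2 = 1/2
~(x_2 | x_2) = ~1/2 = 1/2
x_1 -> x_3 = 0 -> 1/2 = 1
~(x_1 -> x_3) = ~1 = 0
x_2 <-> x_2 = 1/2 <-> 1/2 = 1/2
x_1 <-> (x_2 <-> x_2) = 0 <-> 1/2 = 1/2
~(x_1 -> x_3) | (x_1 <-> (x_2 <-> x_2)) = 0 | 1/2 = 1/2
~(x_2 | x_2) <-> (~(x_1 -> x_3) | (x_1 <-> (x_2 <-> x_2))) = 1/2 <-> 1/2 = 1/2
x_2 <-> x_1 = 1/2 <-> 0 = 1/2
(x_2 <-> x_1) <-> x_2 = 1/2 <-> 1/2 = 1/2
((x_2 <-> x_1) <-> x_2) <-> x_2 = 1/2 <-> 1/2 = 1/2
x_3 <-> x_3 = 1/2 <-> 1/2 = 1/2
x_1 | (x_3 <-> x_3) = 0 | 1/2 = 1/2
~x_2 = ~1/2 = 1/2
(x_1 | (x_3 <-> x_3)) <-> ~x_2 = 1/2 <-> 1/2 = 1/2
(((x_2 <-> x_1) <-> x_2) <-> x_2) <-> ((x_1 | (x_3 <-> x_3)) <-> ~x_2) = 1/2 <-> 1/2 = 1/2
x_1 | x_2 = 0 | 1/2 = 1/2
~x_2 = ~1/2 = 1/2
(x_1 | x_2) <-> ~x_2 = 1/2 <-> 1/2 = 1/2
x_3 <-> x_3 = 1/2 <-> 1/2 = 1/2
((x_1 | x_2) <-> ~x_2) -> (x_3 <-> x_3) = 1/2 -> 1/2 = 1/2
((((x_2 <-> x_1) <-> x_2) <-> x_2) <-> ((x_1 | (x_3 <-> x_3)) <-> ~x_2)) <-> (((x_1 | x_2) <-> ~x_2) -> (x_3 <-> x_3)) = 1/2 <-> 1/2 = 1/2
(~(x_2 | x_2) <-> (~(x_1 -> x_3) | (x_1 <-> (x_2 <-> x_2)))) | (((((x_2 <-> x_1) <-> x_2) <-> x_2) <-> ((x_1 | (x_3 <-> x_3)) <-> ~x_2)) <-> (((x_1 | x_2) <-> ~x_2) -> (x_3 <-> x_3))) = 1/2 | 1/2 = 1/2

1/2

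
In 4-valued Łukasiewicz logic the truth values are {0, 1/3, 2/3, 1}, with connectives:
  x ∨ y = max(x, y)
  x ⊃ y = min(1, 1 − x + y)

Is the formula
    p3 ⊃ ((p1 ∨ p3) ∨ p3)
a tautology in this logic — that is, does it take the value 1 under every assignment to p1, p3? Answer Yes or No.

Yes

p1 = 0, p3 = 0 ↦ 1
p1 = 0, p3 = 1/3 ↦ 1
p1 = 0, p3 = 2/3 ↦ 1
p1 = 0, p3 = 1 ↦ 1
p1 = 1/3, p3 = 0 ↦ 1
p1 = 1/3, p3 = 1/3 ↦ 1
p1 = 1/3, p3 = 2/3 ↦ 1
p1 = 1/3, p3 = 1 ↦ 1
p1 = 2/3, p3 = 0 ↦ 1
p1 = 2/3, p3 = 1/3 ↦ 1
p1 = 2/3, p3 = 2/3 ↦ 1
p1 = 2/3, p3 = 1 ↦ 1
p1 = 1, p3 = 0 ↦ 1
p1 = 1, p3 = 1/3 ↦ 1
p1 = 1, p3 = 2/3 ↦ 1
p1 = 1, p3 = 1 ↦ 1
Every assignment gives a value ≥ 1.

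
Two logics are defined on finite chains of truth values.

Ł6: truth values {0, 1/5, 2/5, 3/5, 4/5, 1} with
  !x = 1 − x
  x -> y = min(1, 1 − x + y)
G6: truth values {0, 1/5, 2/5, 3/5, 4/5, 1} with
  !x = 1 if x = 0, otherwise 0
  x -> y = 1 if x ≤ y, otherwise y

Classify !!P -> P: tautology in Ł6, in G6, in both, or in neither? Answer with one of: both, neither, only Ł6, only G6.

In Ł6: every assignment gives 1 — tautology.
In G6: at P = 1/5 the value is 1/5 — not a tautology.

only Ł6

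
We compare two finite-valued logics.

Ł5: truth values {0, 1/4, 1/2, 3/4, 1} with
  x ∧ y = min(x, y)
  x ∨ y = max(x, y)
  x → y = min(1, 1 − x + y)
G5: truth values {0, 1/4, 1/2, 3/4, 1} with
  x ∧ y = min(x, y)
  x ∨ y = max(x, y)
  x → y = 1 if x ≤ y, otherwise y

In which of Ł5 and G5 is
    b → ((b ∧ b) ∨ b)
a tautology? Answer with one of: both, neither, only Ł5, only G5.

both

In Ł5: every assignment gives 1 — tautology.
In G5: every assignment gives 1 — tautology.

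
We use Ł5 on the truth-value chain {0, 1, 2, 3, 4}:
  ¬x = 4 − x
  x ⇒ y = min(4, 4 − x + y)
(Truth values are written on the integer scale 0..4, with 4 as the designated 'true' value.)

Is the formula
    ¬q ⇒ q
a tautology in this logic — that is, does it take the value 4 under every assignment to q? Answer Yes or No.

Counterexample: take q = 0.
¬q = ¬0 = 4
¬q ⇒ q = 4 ⇒ 0 = 0
This gives 0 ≠ 4.

No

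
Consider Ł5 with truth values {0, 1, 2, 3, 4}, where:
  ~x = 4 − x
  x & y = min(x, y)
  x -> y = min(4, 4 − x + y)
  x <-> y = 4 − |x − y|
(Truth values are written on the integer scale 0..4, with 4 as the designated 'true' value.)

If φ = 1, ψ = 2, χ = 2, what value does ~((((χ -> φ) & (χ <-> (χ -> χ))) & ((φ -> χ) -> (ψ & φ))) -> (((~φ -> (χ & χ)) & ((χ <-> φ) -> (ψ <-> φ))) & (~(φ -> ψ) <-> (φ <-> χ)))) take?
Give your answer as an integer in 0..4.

0

χ -> φ = 2 -> 1 = 3
χ -> χ = 2 -> 2 = 4
χ <-> (χ -> χ) = 2 <-> 4 = 2
(χ -> φ) & (χ <-> (χ -> χ)) = 3 & 2 = 2
φ -> χ = 1 -> 2 = 4
ψ & φ = 2 & 1 = 1
(φ -> χ) -> (ψ & φ) = 4 -> 1 = 1
((χ -> φ) & (χ <-> (χ -> χ))) & ((φ -> χ) -> (ψ & φ)) = 2 & 1 = 1
~φ = ~1 = 3
χ & χ = 2 & 2 = 2
~φ -> (χ & χ) = 3 -> 2 = 3
χ <-> φ = 2 <-> 1 = 3
ψ <-> φ = 2 <-> 1 = 3
(χ <-> φ) -> (ψ <-> φ) = 3 -> 3 = 4
(~φ -> (χ & χ)) & ((χ <-> φ) -> (ψ <-> φ)) = 3 & 4 = 3
φ -> ψ = 1 -> 2 = 4
~(φ -> ψ) = ~4 = 0
φ <-> χ = 1 <-> 2 = 3
~(φ -> ψ) <-> (φ <-> χ) = 0 <-> 3 = 1
((~φ -> (χ & χ)) & ((χ <-> φ) -> (ψ <-> φ))) & (~(φ -> ψ) <-> (φ <-> χ)) = 3 & 1 = 1
(((χ -> φ) & (χ <-> (χ -> χ))) & ((φ -> χ) -> (ψ & φ))) -> (((~φ -> (χ & χ)) & ((χ <-> φ) -> (ψ <-> φ))) & (~(φ -> ψ) <-> (φ <-> χ))) = 1 -> 1 = 4
~((((χ -> φ) & (χ <-> (χ -> χ))) & ((φ -> χ) -> (ψ & φ))) -> (((~φ -> (χ & χ)) & ((χ <-> φ) -> (ψ <-> φ))) & (~(φ -> ψ) <-> (φ <-> χ)))) = ~4 = 0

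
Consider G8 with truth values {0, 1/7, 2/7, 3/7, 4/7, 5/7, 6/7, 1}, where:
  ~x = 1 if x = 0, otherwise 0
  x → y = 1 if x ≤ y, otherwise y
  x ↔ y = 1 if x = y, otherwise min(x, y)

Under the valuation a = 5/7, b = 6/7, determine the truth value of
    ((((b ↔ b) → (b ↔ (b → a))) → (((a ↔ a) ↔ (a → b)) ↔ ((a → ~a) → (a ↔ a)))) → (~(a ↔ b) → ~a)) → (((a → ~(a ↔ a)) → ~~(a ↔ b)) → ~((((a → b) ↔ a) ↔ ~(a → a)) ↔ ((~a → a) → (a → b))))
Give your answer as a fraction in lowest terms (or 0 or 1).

b ↔ b = 6/7 ↔ 6/7 = 1
b → a = 6/7 → 5/7 = 5/7
b ↔ (b → a) = 6/7 ↔ 5/7 = 5/7
(b ↔ b) → (b ↔ (b → a)) = 1 → 5/7 = 5/7
a ↔ a = 5/7 ↔ 5/7 = 1
a → b = 5/7 → 6/7 = 1
(a ↔ a) ↔ (a → b) = 1 ↔ 1 = 1
~a = ~5/7 = 0
a → ~a = 5/7 → 0 = 0
a ↔ a = 5/7 ↔ 5/7 = 1
(a → ~a) → (a ↔ a) = 0 → 1 = 1
((a ↔ a) ↔ (a → b)) ↔ ((a → ~a) → (a ↔ a)) = 1 ↔ 1 = 1
((b ↔ b) → (b ↔ (b → a))) → (((a ↔ a) ↔ (a → b)) ↔ ((a → ~a) → (a ↔ a))) = 5/7 → 1 = 1
a ↔ b = 5/7 ↔ 6/7 = 5/7
~(a ↔ b) = ~5/7 = 0
~a = ~5/7 = 0
~(a ↔ b) → ~a = 0 → 0 = 1
(((b ↔ b) → (b ↔ (b → a))) → (((a ↔ a) ↔ (a → b)) ↔ ((a → ~a) → (a ↔ a)))) → (~(a ↔ b) → ~a) = 1 → 1 = 1
a ↔ a = 5/7 ↔ 5/7 = 1
~(a ↔ a) = ~1 = 0
a → ~(a ↔ a) = 5/7 → 0 = 0
a ↔ b = 5/7 ↔ 6/7 = 5/7
~(a ↔ b) = ~5/7 = 0
~~(a ↔ b) = ~0 = 1
(a → ~(a ↔ a)) → ~~(a ↔ b) = 0 → 1 = 1
a → b = 5/7 → 6/7 = 1
(a → b) ↔ a = 1 ↔ 5/7 = 5/7
a → a = 5/7 → 5/7 = 1
~(a → a) = ~1 = 0
((a → b) ↔ a) ↔ ~(a → a) = 5/7 ↔ 0 = 0
~a = ~5/7 = 0
~a → a = 0 → 5/7 = 1
a → b = 5/7 → 6/7 = 1
(~a → a) → (a → b) = 1 → 1 = 1
(((a → b) ↔ a) ↔ ~(a → a)) ↔ ((~a → a) → (a → b)) = 0 ↔ 1 = 0
~((((a → b) ↔ a) ↔ ~(a → a)) ↔ ((~a → a) → (a → b))) = ~0 = 1
((a → ~(a ↔ a)) → ~~(a ↔ b)) → ~((((a → b) ↔ a) ↔ ~(a → a)) ↔ ((~a → a) → (a → b))) = 1 → 1 = 1
((((b ↔ b) → (b ↔ (b → a))) → (((a ↔ a) ↔ (a → b)) ↔ ((a → ~a) → (a ↔ a)))) → (~(a ↔ b) → ~a)) → (((a → ~(a ↔ a)) → ~~(a ↔ b)) → ~((((a → b) ↔ a) ↔ ~(a → a)) ↔ ((~a → a) → (a → b)))) = 1 → 1 = 1

1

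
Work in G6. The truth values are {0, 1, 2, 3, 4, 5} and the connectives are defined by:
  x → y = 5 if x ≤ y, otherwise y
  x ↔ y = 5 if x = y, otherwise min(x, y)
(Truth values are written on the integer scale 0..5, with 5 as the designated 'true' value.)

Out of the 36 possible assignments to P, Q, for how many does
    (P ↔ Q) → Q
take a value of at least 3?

33

value 5: 31 assignments (counts)
value 4: 1 assignment (counts)
value 3: 1 assignment (counts)
value 2: 1 assignment
value 1: 1 assignment
value 0: 1 assignment
So 33 of the 36 assignments meet the threshold.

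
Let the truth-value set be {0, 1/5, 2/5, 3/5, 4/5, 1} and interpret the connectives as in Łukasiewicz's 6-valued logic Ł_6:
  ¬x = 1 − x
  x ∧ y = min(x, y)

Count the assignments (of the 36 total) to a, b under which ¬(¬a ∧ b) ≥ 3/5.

value 1: 11 assignments (counts)
value 4/5: 9 assignments (counts)
value 3/5: 7 assignments (counts)
value 2/5: 5 assignments
value 1/5: 3 assignments
value 0: 1 assignment
So 27 of the 36 assignments meet the threshold.

27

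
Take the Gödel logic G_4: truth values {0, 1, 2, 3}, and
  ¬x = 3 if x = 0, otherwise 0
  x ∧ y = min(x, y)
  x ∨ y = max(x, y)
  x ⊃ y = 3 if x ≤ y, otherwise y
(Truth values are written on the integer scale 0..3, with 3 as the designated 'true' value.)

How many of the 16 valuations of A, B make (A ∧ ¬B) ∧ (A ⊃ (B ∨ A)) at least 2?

2

A = 0, B = 0 ↦ 0  <
A = 0, B = 1 ↦ 0  <
A = 0, B = 2 ↦ 0  <
A = 0, B = 3 ↦ 0  <
A = 1, B = 0 ↦ 1  <
A = 1, B = 1 ↦ 0  <
A = 1, B = 2 ↦ 0  <
A = 1, B = 3 ↦ 0  <
A = 2, B = 0 ↦ 2  ≥
A = 2, B = 1 ↦ 0  <
A = 2, B = 2 ↦ 0  <
A = 2, B = 3 ↦ 0  <
A = 3, B = 0 ↦ 3  ≥
A = 3, B = 1 ↦ 0  <
A = 3, B = 2 ↦ 0  <
A = 3, B = 3 ↦ 0  <
So 2 of the 16 assignments meet the threshold.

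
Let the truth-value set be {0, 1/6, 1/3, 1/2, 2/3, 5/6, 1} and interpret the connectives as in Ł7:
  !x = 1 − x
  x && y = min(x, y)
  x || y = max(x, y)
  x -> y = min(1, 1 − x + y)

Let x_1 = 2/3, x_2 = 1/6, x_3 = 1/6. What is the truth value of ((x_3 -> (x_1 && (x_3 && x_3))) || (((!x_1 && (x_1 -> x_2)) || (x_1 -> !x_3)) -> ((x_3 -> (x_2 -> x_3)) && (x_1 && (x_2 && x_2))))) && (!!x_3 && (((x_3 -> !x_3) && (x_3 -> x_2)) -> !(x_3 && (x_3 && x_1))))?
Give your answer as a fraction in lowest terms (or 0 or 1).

x_3 && x_3 = 1/6 && 1/6 = 1/6
x_1 && (x_3 && x_3) = 2/3 && 1/6 = 1/6
x_3 -> (x_1 && (x_3 && x_3)) = 1/6 -> 1/6 = 1
!x_1 = !2/3 = 1/3
x_1 -> x_2 = 2/3 -> 1/6 = 1/2
!x_1 && (x_1 -> x_2) = 1/3 && 1/2 = 1/3
!x_3 = !1/6 = 5/6
x_1 -> !x_3 = 2/3 -> 5/6 = 1
(!x_1 && (x_1 -> x_2)) || (x_1 -> !x_3) = 1/3 || 1 = 1
x_2 -> x_3 = 1/6 -> 1/6 = 1
x_3 -> (x_2 -> x_3) = 1/6 -> 1 = 1
x_2 && x_2 = 1/6 && 1/6 = 1/6
x_1 && (x_2 && x_2) = 2/3 && 1/6 = 1/6
(x_3 -> (x_2 -> x_3)) && (x_1 && (x_2 && x_2)) = 1 && 1/6 = 1/6
((!x_1 && (x_1 -> x_2)) || (x_1 -> !x_3)) -> ((x_3 -> (x_2 -> x_3)) && (x_1 && (x_2 && x_2))) = 1 -> 1/6 = 1/6
(x_3 -> (x_1 && (x_3 && x_3))) || (((!x_1 && (x_1 -> x_2)) || (x_1 -> !x_3)) -> ((x_3 -> (x_2 -> x_3)) && (x_1 && (x_2 && x_2)))) = 1 || 1/6 = 1
!x_3 = !1/6 = 5/6
!!x_3 = !5/6 = 1/6
!x_3 = !1/6 = 5/6
x_3 -> !x_3 = 1/6 -> 5/6 = 1
x_3 -> x_2 = 1/6 -> 1/6 = 1
(x_3 -> !x_3) && (x_3 -> x_2) = 1 && 1 = 1
x_3 && x_1 = 1/6 && 2/3 = 1/6
x_3 && (x_3 && x_1) = 1/6 && 1/6 = 1/6
!(x_3 && (x_3 && x_1)) = !1/6 = 5/6
((x_3 -> !x_3) && (x_3 -> x_2)) -> !(x_3 && (x_3 && x_1)) = 1 -> 5/6 = 5/6
!!x_3 && (((x_3 -> !x_3) && (x_3 -> x_2)) -> !(x_3 && (x_3 && x_1))) = 1/6 && 5/6 = 1/6
((x_3 -> (x_1 && (x_3 && x_3))) || (((!x_1 && (x_1 -> x_2)) || (x_1 -> !x_3)) -> ((x_3 -> (x_2 -> x_3)) && (x_1 && (x_2 && x_2))))) && (!!x_3 && (((x_3 -> !x_3) && (x_3 -> x_2)) -> !(x_3 && (x_3 && x_1)))) = 1 && 1/6 = 1/6

1/6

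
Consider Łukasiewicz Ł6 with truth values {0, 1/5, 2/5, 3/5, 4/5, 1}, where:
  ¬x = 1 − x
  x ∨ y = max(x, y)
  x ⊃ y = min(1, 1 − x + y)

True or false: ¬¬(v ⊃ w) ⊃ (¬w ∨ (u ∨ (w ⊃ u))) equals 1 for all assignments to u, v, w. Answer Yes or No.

Counterexample: take u = 0, v = 0, w = 1/5.
v ⊃ w = 0 ⊃ 1/5 = 1
¬(v ⊃ w) = ¬1 = 0
¬¬(v ⊃ w) = ¬0 = 1
¬w = ¬1/5 = 4/5
w ⊃ u = 1/5 ⊃ 0 = 4/5
u ∨ (w ⊃ u) = 0 ∨ 4/5 = 4/5
¬w ∨ (u ∨ (w ⊃ u)) = 4/5 ∨ 4/5 = 4/5
¬¬(v ⊃ w) ⊃ (¬w ∨ (u ∨ (w ⊃ u))) = 1 ⊃ 4/5 = 4/5
This gives 4/5 ≠ 1.

No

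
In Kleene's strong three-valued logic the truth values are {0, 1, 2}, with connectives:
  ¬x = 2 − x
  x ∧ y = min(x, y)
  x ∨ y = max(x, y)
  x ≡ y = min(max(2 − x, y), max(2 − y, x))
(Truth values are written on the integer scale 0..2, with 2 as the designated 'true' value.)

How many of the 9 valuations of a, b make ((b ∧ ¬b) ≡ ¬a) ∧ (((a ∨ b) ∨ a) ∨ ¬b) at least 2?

a = 0, b = 0 ↦ 0  <
a = 0, b = 1 ↦ 1  <
a = 0, b = 2 ↦ 0  <
a = 1, b = 0 ↦ 1  <
a = 1, b = 1 ↦ 1  <
a = 1, b = 2 ↦ 1  <
a = 2, b = 0 ↦ 2  ≥
a = 2, b = 1 ↦ 1  <
a = 2, b = 2 ↦ 2  ≥
So 2 of the 9 assignments meet the threshold.

2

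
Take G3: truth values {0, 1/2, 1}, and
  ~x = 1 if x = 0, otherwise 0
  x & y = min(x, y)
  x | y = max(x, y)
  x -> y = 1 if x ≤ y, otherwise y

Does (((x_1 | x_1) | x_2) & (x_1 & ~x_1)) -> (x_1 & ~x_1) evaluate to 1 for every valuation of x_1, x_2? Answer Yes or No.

x_1 = 0, x_2 = 0 ↦ 1
x_1 = 0, x_2 = 1/2 ↦ 1
x_1 = 0, x_2 = 1 ↦ 1
x_1 = 1/2, x_2 = 0 ↦ 1
x_1 = 1/2, x_2 = 1/2 ↦ 1
x_1 = 1/2, x_2 = 1 ↦ 1
x_1 = 1, x_2 = 0 ↦ 1
x_1 = 1, x_2 = 1/2 ↦ 1
x_1 = 1, x_2 = 1 ↦ 1
Every assignment gives a value ≥ 1.

Yes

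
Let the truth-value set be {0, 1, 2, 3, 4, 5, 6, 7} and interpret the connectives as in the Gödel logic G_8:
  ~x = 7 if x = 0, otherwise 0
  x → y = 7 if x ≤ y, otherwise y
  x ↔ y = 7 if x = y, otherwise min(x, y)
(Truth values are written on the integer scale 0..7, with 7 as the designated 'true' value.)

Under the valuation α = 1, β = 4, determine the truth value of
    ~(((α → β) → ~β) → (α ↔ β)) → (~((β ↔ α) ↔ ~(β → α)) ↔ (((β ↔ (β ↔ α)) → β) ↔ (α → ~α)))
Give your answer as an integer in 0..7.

7

α → β = 1 → 4 = 7
~β = ~4 = 0
(α → β) → ~β = 7 → 0 = 0
α ↔ β = 1 ↔ 4 = 1
((α → β) → ~β) → (α ↔ β) = 0 → 1 = 7
~(((α → β) → ~β) → (α ↔ β)) = ~7 = 0
β ↔ α = 4 ↔ 1 = 1
β → α = 4 → 1 = 1
~(β → α) = ~1 = 0
(β ↔ α) ↔ ~(β → α) = 1 ↔ 0 = 0
~((β ↔ α) ↔ ~(β → α)) = ~0 = 7
β ↔ α = 4 ↔ 1 = 1
β ↔ (β ↔ α) = 4 ↔ 1 = 1
(β ↔ (β ↔ α)) → β = 1 → 4 = 7
~α = ~1 = 0
α → ~α = 1 → 0 = 0
((β ↔ (β ↔ α)) → β) ↔ (α → ~α) = 7 ↔ 0 = 0
~((β ↔ α) ↔ ~(β → α)) ↔ (((β ↔ (β ↔ α)) → β) ↔ (α → ~α)) = 7 ↔ 0 = 0
~(((α → β) → ~β) → (α ↔ β)) → (~((β ↔ α) ↔ ~(β → α)) ↔ (((β ↔ (β ↔ α)) → β) ↔ (α → ~α))) = 0 → 0 = 7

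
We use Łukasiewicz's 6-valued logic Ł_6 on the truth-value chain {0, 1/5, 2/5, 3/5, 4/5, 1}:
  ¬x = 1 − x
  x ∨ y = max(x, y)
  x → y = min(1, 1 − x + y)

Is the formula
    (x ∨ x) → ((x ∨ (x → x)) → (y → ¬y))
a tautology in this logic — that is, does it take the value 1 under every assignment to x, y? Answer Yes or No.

Counterexample: take x = 1/5, y = 1.
x ∨ x = 1/5 ∨ 1/5 = 1/5
x → x = 1/5 → 1/5 = 1
x ∨ (x → x) = 1/5 ∨ 1 = 1
¬y = ¬1 = 0
y → ¬y = 1 → 0 = 0
(x ∨ (x → x)) → (y → ¬y) = 1 → 0 = 0
(x ∨ x) → ((x ∨ (x → x)) → (y → ¬y)) = 1/5 → 0 = 4/5
This gives 4/5 ≠ 1.

No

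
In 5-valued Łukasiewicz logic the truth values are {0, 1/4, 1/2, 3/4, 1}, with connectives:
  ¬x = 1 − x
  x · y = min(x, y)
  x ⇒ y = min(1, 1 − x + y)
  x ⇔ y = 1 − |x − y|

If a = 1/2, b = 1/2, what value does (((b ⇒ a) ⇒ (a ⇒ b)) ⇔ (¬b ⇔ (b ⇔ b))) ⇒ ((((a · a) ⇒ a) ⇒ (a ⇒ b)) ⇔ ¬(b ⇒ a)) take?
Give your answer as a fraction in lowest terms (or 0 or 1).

b ⇒ a = 1/2 ⇒ 1/2 = 1
a ⇒ b = 1/2 ⇒ 1/2 = 1
(b ⇒ a) ⇒ (a ⇒ b) = 1 ⇒ 1 = 1
¬b = ¬1/2 = 1/2
b ⇔ b = 1/2 ⇔ 1/2 = 1
¬b ⇔ (b ⇔ b) = 1/2 ⇔ 1 = 1/2
((b ⇒ a) ⇒ (a ⇒ b)) ⇔ (¬b ⇔ (b ⇔ b)) = 1 ⇔ 1/2 = 1/2
a · a = 1/2 · 1/2 = 1/2
(a · a) ⇒ a = 1/2 ⇒ 1/2 = 1
a ⇒ b = 1/2 ⇒ 1/2 = 1
((a · a) ⇒ a) ⇒ (a ⇒ b) = 1 ⇒ 1 = 1
b ⇒ a = 1/2 ⇒ 1/2 = 1
¬(b ⇒ a) = ¬1 = 0
(((a · a) ⇒ a) ⇒ (a ⇒ b)) ⇔ ¬(b ⇒ a) = 1 ⇔ 0 = 0
(((b ⇒ a) ⇒ (a ⇒ b)) ⇔ (¬b ⇔ (b ⇔ b))) ⇒ ((((a · a) ⇒ a) ⇒ (a ⇒ b)) ⇔ ¬(b ⇒ a)) = 1/2 ⇒ 0 = 1/2

1/2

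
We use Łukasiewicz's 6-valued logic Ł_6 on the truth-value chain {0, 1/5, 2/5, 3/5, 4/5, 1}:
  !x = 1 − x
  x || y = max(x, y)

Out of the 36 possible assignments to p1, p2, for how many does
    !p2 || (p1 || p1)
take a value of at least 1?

11

value 1: 11 assignments (counts)
value 4/5: 9 assignments
value 3/5: 7 assignments
value 2/5: 5 assignments
value 1/5: 3 assignments
value 0: 1 assignment
So 11 of the 36 assignments meet the threshold.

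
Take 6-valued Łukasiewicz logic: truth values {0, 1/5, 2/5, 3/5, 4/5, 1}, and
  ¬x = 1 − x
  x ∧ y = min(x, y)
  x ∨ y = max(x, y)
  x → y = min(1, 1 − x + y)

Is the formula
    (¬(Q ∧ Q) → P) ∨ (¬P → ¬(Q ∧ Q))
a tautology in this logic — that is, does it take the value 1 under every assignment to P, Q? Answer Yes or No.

Counterexample: take P = 0, Q = 1/5.
Q ∧ Q = 1/5 ∧ 1/5 = 1/5
¬(Q ∧ Q) = ¬1/5 = 4/5
¬(Q ∧ Q) → P = 4/5 → 0 = 1/5
¬P = ¬0 = 1
Q ∧ Q = 1/5 ∧ 1/5 = 1/5
¬(Q ∧ Q) = ¬1/5 = 4/5
¬P → ¬(Q ∧ Q) = 1 → 4/5 = 4/5
(¬(Q ∧ Q) → P) ∨ (¬P → ¬(Q ∧ Q)) = 1/5 ∨ 4/5 = 4/5
This gives 4/5 ≠ 1.

No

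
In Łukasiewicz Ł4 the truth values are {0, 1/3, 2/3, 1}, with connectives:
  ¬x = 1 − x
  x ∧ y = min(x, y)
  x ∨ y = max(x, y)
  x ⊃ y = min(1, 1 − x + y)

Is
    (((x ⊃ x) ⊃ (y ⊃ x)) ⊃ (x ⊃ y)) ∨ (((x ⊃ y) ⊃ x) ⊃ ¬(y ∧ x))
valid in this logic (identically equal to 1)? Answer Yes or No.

No

Counterexample: take x = 2/3, y = 1/3.
x ⊃ x = 2/3 ⊃ 2/3 = 1
y ⊃ x = 1/3 ⊃ 2/3 = 1
(x ⊃ x) ⊃ (y ⊃ x) = 1 ⊃ 1 = 1
x ⊃ y = 2/3 ⊃ 1/3 = 2/3
((x ⊃ x) ⊃ (y ⊃ x)) ⊃ (x ⊃ y) = 1 ⊃ 2/3 = 2/3
x ⊃ y = 2/3 ⊃ 1/3 = 2/3
(x ⊃ y) ⊃ x = 2/3 ⊃ 2/3 = 1
y ∧ x = 1/3 ∧ 2/3 = 1/3
¬(y ∧ x) = ¬1/3 = 2/3
((x ⊃ y) ⊃ x) ⊃ ¬(y ∧ x) = 1 ⊃ 2/3 = 2/3
(((x ⊃ x) ⊃ (y ⊃ x)) ⊃ (x ⊃ y)) ∨ (((x ⊃ y) ⊃ x) ⊃ ¬(y ∧ x)) = 2/3 ∨ 2/3 = 2/3
This gives 2/3 ≠ 1.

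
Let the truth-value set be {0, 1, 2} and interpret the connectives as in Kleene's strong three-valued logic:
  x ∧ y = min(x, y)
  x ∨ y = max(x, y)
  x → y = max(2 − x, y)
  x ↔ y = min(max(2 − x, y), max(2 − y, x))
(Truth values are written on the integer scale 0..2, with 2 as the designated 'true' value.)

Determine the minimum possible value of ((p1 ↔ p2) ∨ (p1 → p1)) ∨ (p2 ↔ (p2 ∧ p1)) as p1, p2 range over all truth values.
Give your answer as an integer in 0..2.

1

Take p1 = 1, p2 = 1:
p1 ↔ p2 = 1 ↔ 1 = 1
p1 → p1 = 1 → 1 = 1
(p1 ↔ p2) ∨ (p1 → p1) = 1 ∨ 1 = 1
p2 ∧ p1 = 1 ∧ 1 = 1
p2 ↔ (p2 ∧ p1) = 1 ↔ 1 = 1
((p1 ↔ p2) ∨ (p1 → p1)) ∨ (p2 ↔ (p2 ∧ p1)) = 1 ∨ 1 = 1
No assignment yields a value below 1, so this is the minimum.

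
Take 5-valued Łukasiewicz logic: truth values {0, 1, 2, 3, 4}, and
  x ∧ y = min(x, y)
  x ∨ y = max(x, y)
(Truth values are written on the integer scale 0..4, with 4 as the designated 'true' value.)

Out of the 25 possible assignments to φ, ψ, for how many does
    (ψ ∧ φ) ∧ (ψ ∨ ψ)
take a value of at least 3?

4

value 4: 1 assignment (counts)
value 3: 3 assignments (counts)
value 2: 5 assignments
value 1: 7 assignments
value 0: 9 assignments
So 4 of the 25 assignments meet the threshold.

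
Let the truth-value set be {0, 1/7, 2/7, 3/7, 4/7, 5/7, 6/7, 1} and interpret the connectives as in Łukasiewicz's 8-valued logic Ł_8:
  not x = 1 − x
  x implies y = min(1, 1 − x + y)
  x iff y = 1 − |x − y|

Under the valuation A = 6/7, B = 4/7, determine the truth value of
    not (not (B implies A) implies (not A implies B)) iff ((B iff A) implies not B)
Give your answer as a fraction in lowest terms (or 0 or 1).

2/7

B implies A = 4/7 implies 6/7 = 1
not (B implies A) = not 1 = 0
not A = not 6/7 = 1/7
not A implies B = 1/7 implies 4/7 = 1
not (B implies A) implies (not A implies B) = 0 implies 1 = 1
not (not (B implies A) implies (not A implies B)) = not 1 = 0
B iff A = 4/7 iff 6/7 = 5/7
not B = not 4/7 = 3/7
(B iff A) implies not B = 5/7 implies 3/7 = 5/7
not (not (B implies A) implies (not A implies B)) iff ((B iff A) implies not B) = 0 iff 5/7 = 2/7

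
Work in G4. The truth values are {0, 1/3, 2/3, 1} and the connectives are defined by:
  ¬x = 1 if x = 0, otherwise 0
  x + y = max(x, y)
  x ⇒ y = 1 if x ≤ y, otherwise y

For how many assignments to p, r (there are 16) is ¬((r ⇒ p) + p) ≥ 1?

3

p = 0, r = 0 ↦ 0  <
p = 0, r = 1/3 ↦ 1  ≥
p = 0, r = 2/3 ↦ 1  ≥
p = 0, r = 1 ↦ 1  ≥
p = 1/3, r = 0 ↦ 0  <
p = 1/3, r = 1/3 ↦ 0  <
p = 1/3, r = 2/3 ↦ 0  <
p = 1/3, r = 1 ↦ 0  <
p = 2/3, r = 0 ↦ 0  <
p = 2/3, r = 1/3 ↦ 0  <
p = 2/3, r = 2/3 ↦ 0  <
p = 2/3, r = 1 ↦ 0  <
p = 1, r = 0 ↦ 0  <
p = 1, r = 1/3 ↦ 0  <
p = 1, r = 2/3 ↦ 0  <
p = 1, r = 1 ↦ 0  <
So 3 of the 16 assignments meet the threshold.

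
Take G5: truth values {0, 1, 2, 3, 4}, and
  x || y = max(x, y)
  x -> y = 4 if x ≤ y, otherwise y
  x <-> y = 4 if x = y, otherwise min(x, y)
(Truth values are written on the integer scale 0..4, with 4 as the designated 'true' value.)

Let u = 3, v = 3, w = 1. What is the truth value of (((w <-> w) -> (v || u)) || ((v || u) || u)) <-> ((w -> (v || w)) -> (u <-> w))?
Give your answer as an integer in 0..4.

w <-> w = 1 <-> 1 = 4
v || u = 3 || 3 = 3
(w <-> w) -> (v || u) = 4 -> 3 = 3
v || u = 3 || 3 = 3
(v || u) || u = 3 || 3 = 3
((w <-> w) -> (v || u)) || ((v || u) || u) = 3 || 3 = 3
v || w = 3 || 1 = 3
w -> (v || w) = 1 -> 3 = 4
u <-> w = 3 <-> 1 = 1
(w -> (v || w)) -> (u <-> w) = 4 -> 1 = 1
(((w <-> w) -> (v || u)) || ((v || u) || u)) <-> ((w -> (v || w)) -> (u <-> w)) = 3 <-> 1 = 1

1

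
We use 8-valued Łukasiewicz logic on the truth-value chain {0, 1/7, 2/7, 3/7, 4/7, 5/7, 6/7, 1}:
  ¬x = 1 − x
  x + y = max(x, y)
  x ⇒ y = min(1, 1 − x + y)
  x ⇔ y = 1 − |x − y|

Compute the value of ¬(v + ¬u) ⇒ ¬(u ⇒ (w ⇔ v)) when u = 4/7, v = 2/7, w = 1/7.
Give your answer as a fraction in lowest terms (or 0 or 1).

3/7

¬u = ¬4/7 = 3/7
v + ¬u = 2/7 + 3/7 = 3/7
¬(v + ¬u) = ¬3/7 = 4/7
w ⇔ v = 1/7 ⇔ 2/7 = 6/7
u ⇒ (w ⇔ v) = 4/7 ⇒ 6/7 = 1
¬(u ⇒ (w ⇔ v)) = ¬1 = 0
¬(v + ¬u) ⇒ ¬(u ⇒ (w ⇔ v)) = 4/7 ⇒ 0 = 3/7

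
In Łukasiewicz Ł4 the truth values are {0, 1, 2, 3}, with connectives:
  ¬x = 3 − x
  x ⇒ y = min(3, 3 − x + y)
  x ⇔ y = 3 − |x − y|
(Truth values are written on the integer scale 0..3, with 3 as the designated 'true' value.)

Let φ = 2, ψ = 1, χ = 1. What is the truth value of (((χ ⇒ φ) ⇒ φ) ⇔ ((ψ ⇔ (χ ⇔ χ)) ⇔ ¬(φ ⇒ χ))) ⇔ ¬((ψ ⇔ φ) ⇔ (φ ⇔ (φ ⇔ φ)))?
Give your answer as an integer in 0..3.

χ ⇒ φ = 1 ⇒ 2 = 3
(χ ⇒ φ) ⇒ φ = 3 ⇒ 2 = 2
χ ⇔ χ = 1 ⇔ 1 = 3
ψ ⇔ (χ ⇔ χ) = 1 ⇔ 3 = 1
φ ⇒ χ = 2 ⇒ 1 = 2
¬(φ ⇒ χ) = ¬2 = 1
(ψ ⇔ (χ ⇔ χ)) ⇔ ¬(φ ⇒ χ) = 1 ⇔ 1 = 3
((χ ⇒ φ) ⇒ φ) ⇔ ((ψ ⇔ (χ ⇔ χ)) ⇔ ¬(φ ⇒ χ)) = 2 ⇔ 3 = 2
ψ ⇔ φ = 1 ⇔ 2 = 2
φ ⇔ φ = 2 ⇔ 2 = 3
φ ⇔ (φ ⇔ φ) = 2 ⇔ 3 = 2
(ψ ⇔ φ) ⇔ (φ ⇔ (φ ⇔ φ)) = 2 ⇔ 2 = 3
¬((ψ ⇔ φ) ⇔ (φ ⇔ (φ ⇔ φ))) = ¬3 = 0
(((χ ⇒ φ) ⇒ φ) ⇔ ((ψ ⇔ (χ ⇔ χ)) ⇔ ¬(φ ⇒ χ))) ⇔ ¬((ψ ⇔ φ) ⇔ (φ ⇔ (φ ⇔ φ))) = 2 ⇔ 0 = 1

1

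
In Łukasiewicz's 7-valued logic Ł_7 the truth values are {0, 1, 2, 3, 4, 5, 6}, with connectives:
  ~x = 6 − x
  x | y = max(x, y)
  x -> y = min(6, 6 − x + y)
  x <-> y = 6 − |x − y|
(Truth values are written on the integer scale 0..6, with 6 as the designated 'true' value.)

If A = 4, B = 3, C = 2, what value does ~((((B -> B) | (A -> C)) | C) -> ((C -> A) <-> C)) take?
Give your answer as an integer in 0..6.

4

B -> B = 3 -> 3 = 6
A -> C = 4 -> 2 = 4
(B -> B) | (A -> C) = 6 | 4 = 6
((B -> B) | (A -> C)) | C = 6 | 2 = 6
C -> A = 2 -> 4 = 6
(C -> A) <-> C = 6 <-> 2 = 2
(((B -> B) | (A -> C)) | C) -> ((C -> A) <-> C) = 6 -> 2 = 2
~((((B -> B) | (A -> C)) | C) -> ((C -> A) <-> C)) = ~2 = 4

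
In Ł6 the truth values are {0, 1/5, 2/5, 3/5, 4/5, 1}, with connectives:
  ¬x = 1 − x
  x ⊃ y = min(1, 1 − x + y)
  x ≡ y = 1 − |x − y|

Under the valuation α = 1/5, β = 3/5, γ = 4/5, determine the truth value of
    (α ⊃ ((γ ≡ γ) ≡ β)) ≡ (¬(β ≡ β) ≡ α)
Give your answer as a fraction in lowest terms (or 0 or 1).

4/5

γ ≡ γ = 4/5 ≡ 4/5 = 1
(γ ≡ γ) ≡ β = 1 ≡ 3/5 = 3/5
α ⊃ ((γ ≡ γ) ≡ β) = 1/5 ⊃ 3/5 = 1
β ≡ β = 3/5 ≡ 3/5 = 1
¬(β ≡ β) = ¬1 = 0
¬(β ≡ β) ≡ α = 0 ≡ 1/5 = 4/5
(α ⊃ ((γ ≡ γ) ≡ β)) ≡ (¬(β ≡ β) ≡ α) = 1 ≡ 4/5 = 4/5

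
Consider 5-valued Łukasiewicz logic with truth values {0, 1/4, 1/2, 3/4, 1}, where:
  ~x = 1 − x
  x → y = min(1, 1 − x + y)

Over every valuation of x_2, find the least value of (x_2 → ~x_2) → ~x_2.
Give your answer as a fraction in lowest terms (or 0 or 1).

1/2

Take x_2 = 1/2:
~x_2 = ~1/2 = 1/2
x_2 → ~x_2 = 1/2 → 1/2 = 1
~x_2 = ~1/2 = 1/2
(x_2 → ~x_2) → ~x_2 = 1 → 1/2 = 1/2
No assignment yields a value below 1/2, so this is the minimum.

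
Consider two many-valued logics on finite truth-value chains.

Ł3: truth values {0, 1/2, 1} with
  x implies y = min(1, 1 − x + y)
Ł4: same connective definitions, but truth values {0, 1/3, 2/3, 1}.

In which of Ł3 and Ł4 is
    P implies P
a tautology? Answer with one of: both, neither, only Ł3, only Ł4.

both

In Ł3: every assignment gives 1 — tautology.
In Ł4: every assignment gives 1 — tautology.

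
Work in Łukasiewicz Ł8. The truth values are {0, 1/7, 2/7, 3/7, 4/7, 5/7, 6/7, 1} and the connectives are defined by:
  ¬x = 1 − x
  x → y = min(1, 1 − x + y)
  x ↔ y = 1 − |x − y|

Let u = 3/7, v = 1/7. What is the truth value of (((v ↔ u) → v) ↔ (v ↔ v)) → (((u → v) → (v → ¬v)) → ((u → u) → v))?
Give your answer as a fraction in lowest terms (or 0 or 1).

v ↔ u = 1/7 ↔ 3/7 = 5/7
(v ↔ u) → v = 5/7 → 1/7 = 3/7
v ↔ v = 1/7 ↔ 1/7 = 1
((v ↔ u) → v) ↔ (v ↔ v) = 3/7 ↔ 1 = 3/7
u → v = 3/7 → 1/7 = 5/7
¬v = ¬1/7 = 6/7
v → ¬v = 1/7 → 6/7 = 1
(u → v) → (v → ¬v) = 5/7 → 1 = 1
u → u = 3/7 → 3/7 = 1
(u → u) → v = 1 → 1/7 = 1/7
((u → v) → (v → ¬v)) → ((u → u) → v) = 1 → 1/7 = 1/7
(((v ↔ u) → v) ↔ (v ↔ v)) → (((u → v) → (v → ¬v)) → ((u → u) → v)) = 3/7 → 1/7 = 5/7

5/7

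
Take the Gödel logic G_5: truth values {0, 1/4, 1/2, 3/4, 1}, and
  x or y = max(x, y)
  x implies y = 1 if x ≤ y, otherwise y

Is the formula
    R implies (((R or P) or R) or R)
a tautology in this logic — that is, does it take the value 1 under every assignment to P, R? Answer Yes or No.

At P = 1, R = 1/2, for instance:
R or P = 1/2 or 1 = 1
(R or P) or R = 1 or 1/2 = 1
((R or P) or R) or R = 1 or 1/2 = 1
R implies (((R or P) or R) or R) = 1/2 implies 1 = 1
and checking the remaining 24 assignments likewise gives ≥ 1 in every case.

Yes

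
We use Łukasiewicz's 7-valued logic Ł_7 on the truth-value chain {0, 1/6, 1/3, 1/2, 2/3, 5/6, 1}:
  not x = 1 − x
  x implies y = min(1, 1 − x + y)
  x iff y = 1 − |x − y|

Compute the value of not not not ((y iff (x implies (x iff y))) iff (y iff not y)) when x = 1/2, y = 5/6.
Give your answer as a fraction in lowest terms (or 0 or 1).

1/2

x iff y = 1/2 iff 5/6 = 2/3
x implies (x iff y) = 1/2 implies 2/3 = 1
y iff (x implies (x iff y)) = 5/6 iff 1 = 5/6
not y = not 5/6 = 1/6
y iff not y = 5/6 iff 1/6 = 1/3
(y iff (x implies (x iff y))) iff (y iff not y) = 5/6 iff 1/3 = 1/2
not ((y iff (x implies (x iff y))) iff (y iff not y)) = not 1/2 = 1/2
not not ((y iff (x implies (x iff y))) iff (y iff not y)) = not 1/2 = 1/2
not not not ((y iff (x implies (x iff y))) iff (y iff not y)) = not 1/2 = 1/2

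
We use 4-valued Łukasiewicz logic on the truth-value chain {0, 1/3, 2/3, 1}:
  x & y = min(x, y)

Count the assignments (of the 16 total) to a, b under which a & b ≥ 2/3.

4

a = 0, b = 0 ↦ 0  <
a = 0, b = 1/3 ↦ 0  <
a = 0, b = 2/3 ↦ 0  <
a = 0, b = 1 ↦ 0  <
a = 1/3, b = 0 ↦ 0  <
a = 1/3, b = 1/3 ↦ 1/3  <
a = 1/3, b = 2/3 ↦ 1/3  <
a = 1/3, b = 1 ↦ 1/3  <
a = 2/3, b = 0 ↦ 0  <
a = 2/3, b = 1/3 ↦ 1/3  <
a = 2/3, b = 2/3 ↦ 2/3  ≥
a = 2/3, b = 1 ↦ 2/3  ≥
a = 1, b = 0 ↦ 0  <
a = 1, b = 1/3 ↦ 1/3  <
a = 1, b = 2/3 ↦ 2/3  ≥
a = 1, b = 1 ↦ 1  ≥
So 4 of the 16 assignments meet the threshold.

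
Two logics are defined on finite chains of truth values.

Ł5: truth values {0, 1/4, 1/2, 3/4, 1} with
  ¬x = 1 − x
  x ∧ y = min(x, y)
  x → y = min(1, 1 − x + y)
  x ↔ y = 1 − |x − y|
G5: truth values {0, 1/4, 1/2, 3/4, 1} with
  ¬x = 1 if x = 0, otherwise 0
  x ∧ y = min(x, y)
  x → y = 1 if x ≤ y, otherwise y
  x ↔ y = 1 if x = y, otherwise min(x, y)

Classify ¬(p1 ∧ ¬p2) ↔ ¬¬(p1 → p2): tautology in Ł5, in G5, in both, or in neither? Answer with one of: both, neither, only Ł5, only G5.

only G5

In Ł5: at p1 = 1/4, p2 = 1/4 the value is 3/4 — not a tautology.
In G5: every assignment gives 1 — tautology.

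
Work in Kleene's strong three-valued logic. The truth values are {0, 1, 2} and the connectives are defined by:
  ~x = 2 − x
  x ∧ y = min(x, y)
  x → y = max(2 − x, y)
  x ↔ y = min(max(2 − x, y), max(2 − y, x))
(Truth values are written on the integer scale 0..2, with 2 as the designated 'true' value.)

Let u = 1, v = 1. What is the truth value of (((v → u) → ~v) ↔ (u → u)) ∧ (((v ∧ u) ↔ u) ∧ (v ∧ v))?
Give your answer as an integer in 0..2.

1

v → u = 1 → 1 = 1
~v = ~1 = 1
(v → u) → ~v = 1 → 1 = 1
u → u = 1 → 1 = 1
((v → u) → ~v) ↔ (u → u) = 1 ↔ 1 = 1
v ∧ u = 1 ∧ 1 = 1
(v ∧ u) ↔ u = 1 ↔ 1 = 1
v ∧ v = 1 ∧ 1 = 1
((v ∧ u) ↔ u) ∧ (v ∧ v) = 1 ∧ 1 = 1
(((v → u) → ~v) ↔ (u → u)) ∧ (((v ∧ u) ↔ u) ∧ (v ∧ v)) = 1 ∧ 1 = 1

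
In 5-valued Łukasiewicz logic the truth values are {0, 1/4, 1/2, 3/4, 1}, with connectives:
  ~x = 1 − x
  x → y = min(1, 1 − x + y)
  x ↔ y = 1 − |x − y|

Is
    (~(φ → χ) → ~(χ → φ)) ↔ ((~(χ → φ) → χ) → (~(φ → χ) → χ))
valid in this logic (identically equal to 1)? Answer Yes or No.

No

Counterexample: take φ = 1/2, χ = 1/4.
φ → χ = 1/2 → 1/4 = 3/4
~(φ → χ) = ~3/4 = 1/4
χ → φ = 1/4 → 1/2 = 1
~(χ → φ) = ~1 = 0
~(φ → χ) → ~(χ → φ) = 1/4 → 0 = 3/4
~(χ → φ) → χ = 0 → 1/4 = 1
~(φ → χ) → χ = 1/4 → 1/4 = 1
(~(χ → φ) → χ) → (~(φ → χ) → χ) = 1 → 1 = 1
(~(φ → χ) → ~(χ → φ)) ↔ ((~(χ → φ) → χ) → (~(φ → χ) → χ)) = 3/4 ↔ 1 = 3/4
This gives 3/4 ≠ 1.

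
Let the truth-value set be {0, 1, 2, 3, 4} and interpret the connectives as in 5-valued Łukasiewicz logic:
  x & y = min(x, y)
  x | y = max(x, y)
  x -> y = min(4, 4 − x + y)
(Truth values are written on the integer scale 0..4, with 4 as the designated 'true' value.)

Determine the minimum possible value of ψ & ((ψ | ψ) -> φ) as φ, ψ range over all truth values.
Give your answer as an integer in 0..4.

0

Take φ = 0, ψ = 0:
ψ | ψ = 0 | 0 = 0
(ψ | ψ) -> φ = 0 -> 0 = 4
ψ & ((ψ | ψ) -> φ) = 0 & 4 = 0
No assignment yields a value below 0, so this is the minimum.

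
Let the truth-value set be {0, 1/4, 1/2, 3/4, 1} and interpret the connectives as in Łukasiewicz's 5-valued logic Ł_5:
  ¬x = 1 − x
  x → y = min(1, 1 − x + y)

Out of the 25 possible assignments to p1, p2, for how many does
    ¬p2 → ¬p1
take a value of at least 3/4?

value 1: 15 assignments (counts)
value 3/4: 4 assignments (counts)
value 1/2: 3 assignments
value 1/4: 2 assignments
value 0: 1 assignment
So 19 of the 25 assignments meet the threshold.

19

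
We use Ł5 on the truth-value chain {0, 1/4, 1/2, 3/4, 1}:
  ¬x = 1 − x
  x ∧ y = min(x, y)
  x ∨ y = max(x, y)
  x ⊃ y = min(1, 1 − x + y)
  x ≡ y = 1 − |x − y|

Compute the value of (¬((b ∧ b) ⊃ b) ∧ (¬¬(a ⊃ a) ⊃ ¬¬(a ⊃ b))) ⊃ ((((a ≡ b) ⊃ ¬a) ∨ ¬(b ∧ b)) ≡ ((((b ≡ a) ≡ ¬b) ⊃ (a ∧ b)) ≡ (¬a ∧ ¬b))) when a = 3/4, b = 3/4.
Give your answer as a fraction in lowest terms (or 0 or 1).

b ∧ b = 3/4 ∧ 3/4 = 3/4
(b ∧ b) ⊃ b = 3/4 ⊃ 3/4 = 1
¬((b ∧ b) ⊃ b) = ¬1 = 0
a ⊃ a = 3/4 ⊃ 3/4 = 1
¬(a ⊃ a) = ¬1 = 0
¬¬(a ⊃ a) = ¬0 = 1
a ⊃ b = 3/4 ⊃ 3/4 = 1
¬(a ⊃ b) = ¬1 = 0
¬¬(a ⊃ b) = ¬0 = 1
¬¬(a ⊃ a) ⊃ ¬¬(a ⊃ b) = 1 ⊃ 1 = 1
¬((b ∧ b) ⊃ b) ∧ (¬¬(a ⊃ a) ⊃ ¬¬(a ⊃ b)) = 0 ∧ 1 = 0
a ≡ b = 3/4 ≡ 3/4 = 1
¬a = ¬3/4 = 1/4
(a ≡ b) ⊃ ¬a = 1 ⊃ 1/4 = 1/4
b ∧ b = 3/4 ∧ 3/4 = 3/4
¬(b ∧ b) = ¬3/4 = 1/4
((a ≡ b) ⊃ ¬a) ∨ ¬(b ∧ b) = 1/4 ∨ 1/4 = 1/4
b ≡ a = 3/4 ≡ 3/4 = 1
¬b = ¬3/4 = 1/4
(b ≡ a) ≡ ¬b = 1 ≡ 1/4 = 1/4
a ∧ b = 3/4 ∧ 3/4 = 3/4
((b ≡ a) ≡ ¬b) ⊃ (a ∧ b) = 1/4 ⊃ 3/4 = 1
¬a = ¬3/4 = 1/4
¬b = ¬3/4 = 1/4
¬a ∧ ¬b = 1/4 ∧ 1/4 = 1/4
(((b ≡ a) ≡ ¬b) ⊃ (a ∧ b)) ≡ (¬a ∧ ¬b) = 1 ≡ 1/4 = 1/4
(((a ≡ b) ⊃ ¬a) ∨ ¬(b ∧ b)) ≡ ((((b ≡ a) ≡ ¬b) ⊃ (a ∧ b)) ≡ (¬a ∧ ¬b)) = 1/4 ≡ 1/4 = 1
(¬((b ∧ b) ⊃ b) ∧ (¬¬(a ⊃ a) ⊃ ¬¬(a ⊃ b))) ⊃ ((((a ≡ b) ⊃ ¬a) ∨ ¬(b ∧ b)) ≡ ((((b ≡ a) ≡ ¬b) ⊃ (a ∧ b)) ≡ (¬a ∧ ¬b))) = 0 ⊃ 1 = 1

1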